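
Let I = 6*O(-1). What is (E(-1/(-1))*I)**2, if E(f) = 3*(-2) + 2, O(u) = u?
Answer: 576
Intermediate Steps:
E(f) = -4 (E(f) = -6 + 2 = -4)
I = -6 (I = 6*(-1) = -6)
(E(-1/(-1))*I)**2 = (-4*(-6))**2 = 24**2 = 576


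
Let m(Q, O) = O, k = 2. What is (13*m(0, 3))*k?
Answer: 78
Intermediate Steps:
(13*m(0, 3))*k = (13*3)*2 = 39*2 = 78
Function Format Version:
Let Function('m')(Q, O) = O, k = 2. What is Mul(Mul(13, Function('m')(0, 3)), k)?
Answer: 78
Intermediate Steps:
Mul(Mul(13, Function('m')(0, 3)), k) = Mul(Mul(13, 3), 2) = Mul(39, 2) = 78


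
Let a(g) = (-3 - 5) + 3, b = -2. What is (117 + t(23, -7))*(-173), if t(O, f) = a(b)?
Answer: -19376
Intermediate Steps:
a(g) = -5 (a(g) = -8 + 3 = -5)
t(O, f) = -5
(117 + t(23, -7))*(-173) = (117 - 5)*(-173) = 112*(-173) = -19376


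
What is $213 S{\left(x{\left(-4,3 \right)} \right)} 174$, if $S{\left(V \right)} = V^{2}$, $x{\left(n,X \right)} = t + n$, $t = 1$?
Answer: $333558$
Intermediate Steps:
$x{\left(n,X \right)} = 1 + n$
$213 S{\left(x{\left(-4,3 \right)} \right)} 174 = 213 \left(1 - 4\right)^{2} \cdot 174 = 213 \left(-3\right)^{2} \cdot 174 = 213 \cdot 9 \cdot 174 = 1917 \cdot 174 = 333558$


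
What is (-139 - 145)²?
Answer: 80656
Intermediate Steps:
(-139 - 145)² = (-284)² = 80656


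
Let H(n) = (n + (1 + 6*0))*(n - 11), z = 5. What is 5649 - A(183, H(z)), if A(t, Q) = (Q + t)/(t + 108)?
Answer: 547904/97 ≈ 5648.5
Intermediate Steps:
H(n) = (1 + n)*(-11 + n) (H(n) = (n + (1 + 0))*(-11 + n) = (n + 1)*(-11 + n) = (1 + n)*(-11 + n))
A(t, Q) = (Q + t)/(108 + t)
5649 - A(183, H(z)) = 5649 - ((-11 + 5² - 10*5) + 183)/(108 + 183) = 5649 - ((-11 + 25 - 50) + 183)/291 = 5649 - (-36 + 183)/291 = 5649 - 147/291 = 5649 - 1*49/97 = 5649 - 49/97 = 547904/97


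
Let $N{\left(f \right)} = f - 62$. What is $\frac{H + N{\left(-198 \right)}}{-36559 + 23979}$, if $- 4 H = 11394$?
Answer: $\frac{6217}{25160} \approx 0.2471$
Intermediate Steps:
$H = - \frac{5697}{2}$ ($H = \left(- \frac{1}{4}\right) 11394 = - \frac{5697}{2} \approx -2848.5$)
$N{\left(f \right)} = -62 + f$ ($N{\left(f \right)} = f - 62 = -62 + f$)
$\frac{H + N{\left(-198 \right)}}{-36559 + 23979} = \frac{- \frac{5697}{2} - 260}{-36559 + 23979} = \frac{- \frac{5697}{2} - 260}{-12580} = \left(- \frac{6217}{2}\right) \left(- \frac{1}{12580}\right) = \frac{6217}{25160}$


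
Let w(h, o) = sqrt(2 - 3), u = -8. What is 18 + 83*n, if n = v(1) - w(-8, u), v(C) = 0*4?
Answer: 18 - 83*I ≈ 18.0 - 83.0*I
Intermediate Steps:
v(C) = 0
w(h, o) = I (w(h, o) = sqrt(-1) = I)
n = -I (n = 0 - I = -I ≈ -1.0*I)
18 + 83*n = 18 + 83*(-I) = 18 - 83*I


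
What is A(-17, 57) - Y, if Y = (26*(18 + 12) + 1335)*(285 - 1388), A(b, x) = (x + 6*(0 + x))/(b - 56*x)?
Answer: 7486099206/3209 ≈ 2.3328e+6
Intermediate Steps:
A(b, x) = 7*x/(b - 56*x) (A(b, x) = (x + 6*x)/(b - 56*x) = (7*x)/(b - 56*x) = 7*x/(b - 56*x))
Y = -2332845 (Y = (26*30 + 1335)*(-1103) = (780 + 1335)*(-1103) = 2115*(-1103) = -2332845)
A(-17, 57) - Y = 7*57/(-17 - 56*57) - 1*(-2332845) = 7*57/(-17 - 3192) + 2332845 = 7*57/(-3209) + 2332845 = 7*57*(-1/3209) + 2332845 = -399/3209 + 2332845 = 7486099206/3209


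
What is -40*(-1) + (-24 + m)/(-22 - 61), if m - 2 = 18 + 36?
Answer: 3288/83 ≈ 39.614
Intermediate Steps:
m = 56 (m = 2 + (18 + 36) = 2 + 54 = 56)
-40*(-1) + (-24 + m)/(-22 - 61) = -40*(-1) + (-24 + 56)/(-22 - 61) = 40 + 32/(-83) = 40 + 32*(-1/83) = 40 - 32/83 = 3288/83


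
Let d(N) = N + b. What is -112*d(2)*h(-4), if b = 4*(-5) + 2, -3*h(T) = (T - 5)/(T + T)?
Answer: -672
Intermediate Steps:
h(T) = -(-5 + T)/(6*T) (h(T) = -(T - 5)/(3*(T + T)) = -(-5 + T)/(3*(2*T)) = -(-5 + T)*1/(2*T)/3 = -(-5 + T)/(6*T))
b = -18 (b = -20 + 2 = -18)
d(N) = -18 + N (d(N) = N - 18 = -18 + N)
-112*d(2)*h(-4) = -112*(-18 + 2)*(⅙)*(5 - 1*(-4))/(-4) = -(-1792)*(⅙)*(-¼)*(5 + 4) = -(-1792)*(⅙)*(-¼)*9 = -(-1792)*(-3)/8 = -112*6 = -672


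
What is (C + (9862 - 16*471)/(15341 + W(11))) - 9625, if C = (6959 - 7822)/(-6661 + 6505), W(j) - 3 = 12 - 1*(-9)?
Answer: -23056924649/2396940 ≈ -9619.3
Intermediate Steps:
W(j) = 24 (W(j) = 3 + (12 - 1*(-9)) = 3 + (12 + 9) = 3 + 21 = 24)
C = 863/156 (C = -863/(-156) = -863*(-1/156) = 863/156 ≈ 5.5321)
(C + (9862 - 16*471)/(15341 + W(11))) - 9625 = (863/156 + (9862 - 16*471)/(15341 + 24)) - 9625 = (863/156 + (9862 - 7536)/15365) - 9625 = (863/156 + 2326*(1/15365)) - 9625 = (863/156 + 2326/15365) - 9625 = 13622851/2396940 - 9625 = -23056924649/2396940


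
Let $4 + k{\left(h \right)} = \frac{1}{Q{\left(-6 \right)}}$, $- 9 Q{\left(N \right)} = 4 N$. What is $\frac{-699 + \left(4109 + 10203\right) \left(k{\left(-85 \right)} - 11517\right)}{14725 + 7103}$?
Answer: $- \frac{2424763}{321} \approx -7553.8$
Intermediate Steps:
$Q{\left(N \right)} = - \frac{4 N}{9}$
$k{\left(h \right)} = - \frac{29}{8}$ ($k{\left(h \right)} = -4 + \frac{1}{\left(- \frac{4}{9}\right) \left(-6\right)} = -4 + \frac{1}{\frac{8}{3}} = -4 + \frac{3}{8} = - \frac{29}{8}$)
$\frac{-699 + \left(4109 + 10203\right) \left(k{\left(-85 \right)} - 11517\right)}{14725 + 7103} = \frac{-699 + \left(4109 + 10203\right) \left(- \frac{29}{8} - 11517\right)}{14725 + 7103} = \frac{-699 + 14312 \left(- \frac{92165}{8}\right)}{21828} = \left(-699 - 164883185\right) \frac{1}{21828} = \left(-164883884\right) \frac{1}{21828} = - \frac{2424763}{321}$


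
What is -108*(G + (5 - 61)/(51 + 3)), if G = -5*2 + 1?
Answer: 1084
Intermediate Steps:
G = -9 (G = -10 + 1 = -9)
-108*(G + (5 - 61)/(51 + 3)) = -108*(-9 + (5 - 61)/(51 + 3)) = -108*(-9 - 56/54) = -108*(-9 - 56*1/54) = -108*(-9 - 28/27) = -108*(-271/27) = 1084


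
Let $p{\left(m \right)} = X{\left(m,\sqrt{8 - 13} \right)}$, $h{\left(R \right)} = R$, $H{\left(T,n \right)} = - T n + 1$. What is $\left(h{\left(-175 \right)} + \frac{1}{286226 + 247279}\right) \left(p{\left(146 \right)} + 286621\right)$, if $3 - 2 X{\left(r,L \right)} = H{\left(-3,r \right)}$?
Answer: $- \frac{26739550403722}{533505} \approx -5.0121 \cdot 10^{7}$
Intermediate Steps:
$H{\left(T,n \right)} = 1 - T n$ ($H{\left(T,n \right)} = - T n + 1 = 1 - T n$)
$X{\left(r,L \right)} = 1 - \frac{3 r}{2}$ ($X{\left(r,L \right)} = \frac{3}{2} - \frac{1 - - 3 r}{2} = \frac{3}{2} - \frac{1 + 3 r}{2} = \frac{3}{2} - \left(\frac{1}{2} + \frac{3 r}{2}\right) = 1 - \frac{3 r}{2}$)
$p{\left(m \right)} = 1 - \frac{3 m}{2}$
$\left(h{\left(-175 \right)} + \frac{1}{286226 + 247279}\right) \left(p{\left(146 \right)} + 286621\right) = \left(-175 + \frac{1}{286226 + 247279}\right) \left(\left(1 - 219\right) + 286621\right) = \left(-175 + \frac{1}{533505}\right) \left(\left(1 - 219\right) + 286621\right) = \left(-175 + \frac{1}{533505}\right) \left(-218 + 286621\right) = \left(- \frac{93363374}{533505}\right) 286403 = - \frac{26739550403722}{533505}$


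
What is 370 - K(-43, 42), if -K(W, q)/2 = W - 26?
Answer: 232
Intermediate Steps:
K(W, q) = 52 - 2*W (K(W, q) = -2*(W - 26) = -2*(-26 + W) = 52 - 2*W)
370 - K(-43, 42) = 370 - (52 - 2*(-43)) = 370 - (52 + 86) = 370 - 1*138 = 370 - 138 = 232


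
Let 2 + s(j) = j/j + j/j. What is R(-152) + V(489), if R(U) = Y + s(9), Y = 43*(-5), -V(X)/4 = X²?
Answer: -956699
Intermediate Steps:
V(X) = -4*X²
s(j) = 0 (s(j) = -2 + (j/j + j/j) = -2 + (1 + 1) = -2 + 2 = 0)
Y = -215
R(U) = -215 (R(U) = -215 + 0 = -215)
R(-152) + V(489) = -215 - 4*489² = -215 - 4*239121 = -215 - 956484 = -956699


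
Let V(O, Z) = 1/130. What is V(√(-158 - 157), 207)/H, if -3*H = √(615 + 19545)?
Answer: -√35/36400 ≈ -0.00016253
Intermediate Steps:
V(O, Z) = 1/130
H = -8*√35 (H = -√(615 + 19545)/3 = -8*√35 ≈ -47.329)
V(√(-158 - 157), 207)/H = 1/(130*((-8*√35))) = (-√35/280)/130 = -√35/36400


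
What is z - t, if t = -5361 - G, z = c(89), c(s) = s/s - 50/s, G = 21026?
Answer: 2348482/89 ≈ 26387.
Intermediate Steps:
c(s) = 1 - 50/s
z = 39/89 (z = (-50 + 89)/89 = (1/89)*39 = 39/89 ≈ 0.43820)
t = -26387 (t = -5361 - 1*21026 = -5361 - 21026 = -26387)
z - t = 39/89 - 1*(-26387) = 39/89 + 26387 = 2348482/89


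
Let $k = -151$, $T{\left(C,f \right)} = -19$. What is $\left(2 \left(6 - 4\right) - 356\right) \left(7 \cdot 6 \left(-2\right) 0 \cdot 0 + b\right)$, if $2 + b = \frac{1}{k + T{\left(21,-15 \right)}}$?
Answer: $\frac{60016}{85} \approx 706.07$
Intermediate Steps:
$b = - \frac{341}{170}$ ($b = -2 + \frac{1}{-151 - 19} = -2 + \frac{1}{-170} = -2 - \frac{1}{170} = - \frac{341}{170} \approx -2.0059$)
$\left(2 \left(6 - 4\right) - 356\right) \left(7 \cdot 6 \left(-2\right) 0 \cdot 0 + b\right) = \left(2 \left(6 - 4\right) - 356\right) \left(7 \cdot 6 \left(-2\right) 0 \cdot 0 - \frac{341}{170}\right) = \left(2 \cdot 2 - 356\right) \left(7 \left(\left(-12\right) 0\right) 0 - \frac{341}{170}\right) = \left(4 - 356\right) \left(7 \cdot 0 \cdot 0 - \frac{341}{170}\right) = - 352 \left(0 \cdot 0 - \frac{341}{170}\right) = - 352 \left(0 - \frac{341}{170}\right) = \left(-352\right) \left(- \frac{341}{170}\right) = \frac{60016}{85}$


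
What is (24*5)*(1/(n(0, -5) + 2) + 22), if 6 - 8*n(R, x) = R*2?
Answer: 29520/11 ≈ 2683.6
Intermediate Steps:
n(R, x) = 3/4 - R/4 (n(R, x) = 3/4 - R*2/8 = 3/4 - R/4)
(24*5)*(1/(n(0, -5) + 2) + 22) = (24*5)*(1/((3/4 - 1/4*0) + 2) + 22) = 120*(1/((3/4 + 0) + 2) + 22) = 120*(1/(3/4 + 2) + 22) = 120*(1/(11/4) + 22) = 120*(4/11 + 22) = 120*(246/11) = 29520/11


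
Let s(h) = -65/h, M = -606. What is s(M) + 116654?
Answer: 70692389/606 ≈ 1.1665e+5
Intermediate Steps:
s(M) + 116654 = -65/(-606) + 116654 = -65*(-1/606) + 116654 = 65/606 + 116654 = 70692389/606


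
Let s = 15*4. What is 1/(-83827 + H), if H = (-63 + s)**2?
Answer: -1/83818 ≈ -1.1931e-5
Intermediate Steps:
s = 60
H = 9 (H = (-63 + 60)**2 = (-3)**2 = 9)
1/(-83827 + H) = 1/(-83827 + 9) = 1/(-83818) = -1/83818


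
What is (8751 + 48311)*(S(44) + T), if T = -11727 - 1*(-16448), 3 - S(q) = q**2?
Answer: 159088856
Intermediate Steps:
S(q) = 3 - q**2
T = 4721 (T = -11727 + 16448 = 4721)
(8751 + 48311)*(S(44) + T) = (8751 + 48311)*((3 - 1*44**2) + 4721) = 57062*((3 - 1*1936) + 4721) = 57062*((3 - 1936) + 4721) = 57062*(-1933 + 4721) = 57062*2788 = 159088856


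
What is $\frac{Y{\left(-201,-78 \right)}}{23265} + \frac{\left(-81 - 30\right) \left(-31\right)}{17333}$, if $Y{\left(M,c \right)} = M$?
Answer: $\frac{25523644}{134417415} \approx 0.18988$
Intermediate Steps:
$\frac{Y{\left(-201,-78 \right)}}{23265} + \frac{\left(-81 - 30\right) \left(-31\right)}{17333} = - \frac{201}{23265} + \frac{\left(-81 - 30\right) \left(-31\right)}{17333} = \left(-201\right) \frac{1}{23265} + \left(-111\right) \left(-31\right) \frac{1}{17333} = - \frac{67}{7755} + 3441 \cdot \frac{1}{17333} = - \frac{67}{7755} + \frac{3441}{17333} = \frac{25523644}{134417415}$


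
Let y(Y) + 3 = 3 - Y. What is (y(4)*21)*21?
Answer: -1764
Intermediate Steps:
y(Y) = -Y (y(Y) = -3 + (3 - Y) = -Y)
(y(4)*21)*21 = (-1*4*21)*21 = -4*21*21 = -84*21 = -1764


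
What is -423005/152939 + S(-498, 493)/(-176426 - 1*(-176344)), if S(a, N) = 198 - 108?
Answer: -24225460/6270499 ≈ -3.8634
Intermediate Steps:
S(a, N) = 90
-423005/152939 + S(-498, 493)/(-176426 - 1*(-176344)) = -423005/152939 + 90/(-176426 - 1*(-176344)) = -423005*1/152939 + 90/(-176426 + 176344) = -423005/152939 + 90/(-82) = -423005/152939 + 90*(-1/82) = -423005/152939 - 45/41 = -24225460/6270499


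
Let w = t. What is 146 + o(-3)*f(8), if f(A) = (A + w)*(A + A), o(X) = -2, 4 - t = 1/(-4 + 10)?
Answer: -698/3 ≈ -232.67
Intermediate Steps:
t = 23/6 (t = 4 - 1/(-4 + 10) = 4 - 1/6 = 23/6 ≈ 3.8333)
w = 23/6 ≈ 3.8333
f(A) = 2*A*(23/6 + A) (f(A) = (A + 23/6)*(A + A) = (23/6 + A)*(2*A) = 2*A*(23/6 + A))
146 + o(-3)*f(8) = 146 - 2*8*(23 + 6*8)/3 = 146 - 2*8*(23 + 48)/3 = 146 - 2*8*71/3 = 146 - 2*568/3 = 146 - 1136/3 = -698/3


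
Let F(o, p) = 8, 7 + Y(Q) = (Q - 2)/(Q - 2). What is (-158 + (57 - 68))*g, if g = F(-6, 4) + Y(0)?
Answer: -338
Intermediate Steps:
Y(Q) = -6 (Y(Q) = -7 + (Q - 2)/(Q - 2) = -7 + (-2 + Q)/(-2 + Q) = -7 + 1 = -6)
g = 2 (g = 8 - 6 = 2)
(-158 + (57 - 68))*g = (-158 + (57 - 68))*2 = (-158 - 11)*2 = -169*2 = -338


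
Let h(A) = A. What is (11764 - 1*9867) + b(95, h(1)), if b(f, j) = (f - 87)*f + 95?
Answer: 2752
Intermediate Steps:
b(f, j) = 95 + f*(-87 + f) (b(f, j) = (-87 + f)*f + 95 = f*(-87 + f) + 95 = 95 + f*(-87 + f))
(11764 - 1*9867) + b(95, h(1)) = (11764 - 1*9867) + (95 + 95² - 87*95) = (11764 - 9867) + (95 + 9025 - 8265) = 1897 + 855 = 2752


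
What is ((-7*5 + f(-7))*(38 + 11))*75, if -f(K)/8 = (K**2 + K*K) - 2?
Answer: -2951025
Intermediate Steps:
f(K) = 16 - 16*K**2 (f(K) = -8*((K**2 + K*K) - 2) = -8*((K**2 + K**2) - 2) = -8*(2*K**2 - 2) = -8*(-2 + 2*K**2) = 16 - 16*K**2)
((-7*5 + f(-7))*(38 + 11))*75 = ((-7*5 + (16 - 16*(-7)**2))*(38 + 11))*75 = ((-35 + (16 - 16*49))*49)*75 = ((-35 + (16 - 784))*49)*75 = ((-35 - 768)*49)*75 = -803*49*75 = -39347*75 = -2951025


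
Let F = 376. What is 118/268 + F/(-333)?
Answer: -30737/44622 ≈ -0.68883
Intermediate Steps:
118/268 + F/(-333) = 118/268 + 376/(-333) = 118*(1/268) + 376*(-1/333) = 59/134 - 376/333 = -30737/44622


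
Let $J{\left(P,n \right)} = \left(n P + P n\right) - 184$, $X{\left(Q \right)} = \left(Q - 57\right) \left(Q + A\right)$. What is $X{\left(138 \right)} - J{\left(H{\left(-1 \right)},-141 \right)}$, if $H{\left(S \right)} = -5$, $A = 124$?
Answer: $19996$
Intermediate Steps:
$X{\left(Q \right)} = \left(-57 + Q\right) \left(124 + Q\right)$ ($X{\left(Q \right)} = \left(Q - 57\right) \left(Q + 124\right) = \left(-57 + Q\right) \left(124 + Q\right)$)
$J{\left(P,n \right)} = -184 + 2 P n$ ($J{\left(P,n \right)} = \left(P n + P n\right) - 184 = 2 P n - 184 = -184 + 2 P n$)
$X{\left(138 \right)} - J{\left(H{\left(-1 \right)},-141 \right)} = \left(-7068 + 138^{2} + 67 \cdot 138\right) - \left(-184 + 2 \left(-5\right) \left(-141\right)\right) = \left(-7068 + 19044 + 9246\right) - \left(-184 + 1410\right) = 21222 - 1226 = 19996$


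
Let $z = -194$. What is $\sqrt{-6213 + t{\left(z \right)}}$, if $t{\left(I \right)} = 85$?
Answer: $4 i \sqrt{383} \approx 78.281 i$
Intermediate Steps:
$\sqrt{-6213 + t{\left(z \right)}} = \sqrt{-6213 + 85} = \sqrt{-6128} = 4 i \sqrt{383}$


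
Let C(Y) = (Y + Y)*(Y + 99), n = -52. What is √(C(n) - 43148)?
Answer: 2*I*√12009 ≈ 219.17*I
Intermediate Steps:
C(Y) = 2*Y*(99 + Y) (C(Y) = (2*Y)*(99 + Y) = 2*Y*(99 + Y))
√(C(n) - 43148) = √(2*(-52)*(99 - 52) - 43148) = √(2*(-52)*47 - 43148) = √(-4888 - 43148) = √(-48036) = 2*I*√12009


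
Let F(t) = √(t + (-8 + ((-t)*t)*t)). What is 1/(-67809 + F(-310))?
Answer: -67809/4568269799 - 41*√17722/4568269799 ≈ -1.6038e-5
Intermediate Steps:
F(t) = √(-8 + t - t³) (F(t) = √(t + (-8 + (-t²)*t)) = √(t + (-8 - t³)) = √(-8 + t - t³))
1/(-67809 + F(-310)) = 1/(-67809 + √(-8 - 310 - 1*(-310)³)) = 1/(-67809 + √(-8 - 310 - 1*(-29791000))) = 1/(-67809 + √(-8 - 310 + 29791000)) = 1/(-67809 + √29790682) = 1/(-67809 + 41*√17722)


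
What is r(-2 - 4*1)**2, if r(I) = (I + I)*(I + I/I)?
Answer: 3600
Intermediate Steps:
r(I) = 2*I*(1 + I) (r(I) = (2*I)*(I + 1) = (2*I)*(1 + I) = 2*I*(1 + I))
r(-2 - 4*1)**2 = (2*(-2 - 4*1)*(1 + (-2 - 4*1)))**2 = (2*(-2 - 4)*(1 + (-2 - 4)))**2 = (2*(-6)*(1 - 6))**2 = (2*(-6)*(-5))**2 = 60**2 = 3600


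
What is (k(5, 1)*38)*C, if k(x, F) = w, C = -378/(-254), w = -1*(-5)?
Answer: 35910/127 ≈ 282.76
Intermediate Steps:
w = 5
C = 189/127 (C = -378*(-1/254) = 189/127 ≈ 1.4882)
k(x, F) = 5
(k(5, 1)*38)*C = (5*38)*(189/127) = 190*(189/127) = 35910/127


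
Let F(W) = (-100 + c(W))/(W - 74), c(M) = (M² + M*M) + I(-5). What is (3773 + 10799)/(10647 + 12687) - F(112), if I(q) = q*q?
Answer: -291549803/443346 ≈ -657.61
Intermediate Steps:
I(q) = q²
c(M) = 25 + 2*M² (c(M) = (M² + M*M) + (-5)² = (M² + M²) + 25 = 2*M² + 25 = 25 + 2*M²)
F(W) = (-75 + 2*W²)/(-74 + W) (F(W) = (-100 + (25 + 2*W²))/(W - 74) = (-75 + 2*W²)/(-74 + W))
(3773 + 10799)/(10647 + 12687) - F(112) = (3773 + 10799)/(10647 + 12687) - (-75 + 2*112²)/(-74 + 112) = 14572/23334 - (-75 + 2*12544)/38 = 14572*(1/23334) - (-75 + 25088)/38 = 7286/11667 - 25013/38 = -291549803/443346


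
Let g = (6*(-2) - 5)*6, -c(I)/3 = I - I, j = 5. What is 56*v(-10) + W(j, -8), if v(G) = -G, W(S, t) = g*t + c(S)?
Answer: 1376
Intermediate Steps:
c(I) = 0 (c(I) = -3*(I - I) = -3*0 = 0)
g = -102 (g = (-12 - 5)*6 = -17*6 = -102)
W(S, t) = -102*t (W(S, t) = -102*t + 0 = -102*t)
56*v(-10) + W(j, -8) = 56*(-1*(-10)) - 102*(-8) = 56*10 + 816 = 560 + 816 = 1376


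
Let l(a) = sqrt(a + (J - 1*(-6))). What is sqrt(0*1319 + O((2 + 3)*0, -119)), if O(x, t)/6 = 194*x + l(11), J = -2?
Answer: sqrt(2)*3**(3/4)*5**(1/4) ≈ 4.8206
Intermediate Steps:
l(a) = sqrt(4 + a) (l(a) = sqrt(a + (-2 - 1*(-6))) = sqrt(a + (-2 + 6)) = sqrt(a + 4) = sqrt(4 + a))
O(x, t) = 6*sqrt(15) + 1164*x (O(x, t) = 6*(194*x + sqrt(4 + 11)) = 6*(194*x + sqrt(15)) = 6*(sqrt(15) + 194*x) = 6*sqrt(15) + 1164*x)
sqrt(0*1319 + O((2 + 3)*0, -119)) = sqrt(0*1319 + (6*sqrt(15) + 1164*((2 + 3)*0))) = sqrt(0 + (6*sqrt(15) + 1164*(5*0))) = sqrt(0 + (6*sqrt(15) + 1164*0)) = sqrt(0 + (6*sqrt(15) + 0)) = sqrt(0 + 6*sqrt(15)) = sqrt(6*sqrt(15)) = sqrt(2)*3**(3/4)*5**(1/4)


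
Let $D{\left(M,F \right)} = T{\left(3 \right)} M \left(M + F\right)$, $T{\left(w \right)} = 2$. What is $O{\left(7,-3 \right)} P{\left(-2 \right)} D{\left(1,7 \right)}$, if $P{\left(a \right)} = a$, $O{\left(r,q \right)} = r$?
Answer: $-224$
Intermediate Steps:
$D{\left(M,F \right)} = 2 M \left(F + M\right)$ ($D{\left(M,F \right)} = 2 M \left(M + F\right) = 2 M \left(F + M\right)$)
$O{\left(7,-3 \right)} P{\left(-2 \right)} D{\left(1,7 \right)} = 7 \left(-2\right) 2 \cdot 1 \left(7 + 1\right) = - 14 \cdot 2 \cdot 1 \cdot 8 = \left(-14\right) 16 = -224$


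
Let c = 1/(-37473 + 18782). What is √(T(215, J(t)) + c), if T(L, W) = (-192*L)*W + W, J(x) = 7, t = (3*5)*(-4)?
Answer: 2*I*√25236684103521/18691 ≈ 537.54*I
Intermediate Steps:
c = -1/18691 (c = 1/(-18691) = -1/18691 ≈ -5.3502e-5)
t = -60 (t = 15*(-4) = -60)
T(L, W) = W - 192*L*W (T(L, W) = -192*L*W + W = W - 192*L*W)
√(T(215, J(t)) + c) = √(7*(1 - 192*215) - 1/18691) = √(7*(1 - 41280) - 1/18691) = √(7*(-41279) - 1/18691) = √(-288953 - 1/18691) = √(-5400820524/18691) = 2*I*√25236684103521/18691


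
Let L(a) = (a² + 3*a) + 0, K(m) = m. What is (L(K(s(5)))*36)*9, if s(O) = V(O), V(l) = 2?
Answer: 3240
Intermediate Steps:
s(O) = 2
L(a) = a² + 3*a
(L(K(s(5)))*36)*9 = ((2*(3 + 2))*36)*9 = ((2*5)*36)*9 = (10*36)*9 = 360*9 = 3240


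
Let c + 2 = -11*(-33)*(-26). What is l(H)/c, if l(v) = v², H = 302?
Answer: -22801/2360 ≈ -9.6614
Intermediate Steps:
c = -9440 (c = -2 - 11*(-33)*(-26) = -2 + 363*(-26) = -2 - 9438 = -9440)
l(H)/c = 302²/(-9440) = 91204*(-1/9440) = -22801/2360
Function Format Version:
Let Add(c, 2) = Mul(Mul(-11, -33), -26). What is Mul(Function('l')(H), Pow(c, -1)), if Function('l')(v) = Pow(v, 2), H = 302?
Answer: Rational(-22801, 2360) ≈ -9.6614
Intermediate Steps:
c = -9440 (c = Add(-2, Mul(Mul(-11, -33), -26)) = Add(-2, Mul(363, -26)) = Add(-2, -9438) = -9440)
Mul(Function('l')(H), Pow(c, -1)) = Mul(Pow(302, 2), Pow(-9440, -1)) = Mul(91204, Rational(-1, 9440)) = Rational(-22801, 2360)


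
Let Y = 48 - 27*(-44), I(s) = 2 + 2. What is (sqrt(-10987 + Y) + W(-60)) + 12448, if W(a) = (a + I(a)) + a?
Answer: 12332 + 7*I*sqrt(199) ≈ 12332.0 + 98.747*I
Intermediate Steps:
I(s) = 4
Y = 1236 (Y = 48 + 1188 = 1236)
W(a) = 4 + 2*a (W(a) = (a + 4) + a = (4 + a) + a = 4 + 2*a)
(sqrt(-10987 + Y) + W(-60)) + 12448 = (sqrt(-10987 + 1236) + (4 + 2*(-60))) + 12448 = (sqrt(-9751) + (4 - 120)) + 12448 = (7*I*sqrt(199) - 116) + 12448 = (-116 + 7*I*sqrt(199)) + 12448 = 12332 + 7*I*sqrt(199)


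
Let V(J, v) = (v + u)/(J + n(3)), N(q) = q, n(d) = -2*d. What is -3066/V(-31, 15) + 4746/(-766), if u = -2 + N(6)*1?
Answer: 43403199/7277 ≈ 5964.4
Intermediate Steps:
u = 4 (u = -2 + 6*1 = -2 + 6 = 4)
V(J, v) = (4 + v)/(-6 + J) (V(J, v) = (v + 4)/(J - 2*3) = (4 + v)/(J - 6) = (4 + v)/(-6 + J))
-3066/V(-31, 15) + 4746/(-766) = -3066*(-6 - 31)/(4 + 15) + 4746/(-766) = -3066/(19/(-37)) + 4746*(-1/766) = -3066/((-1/37*19)) - 2373/383 = -3066/(-19/37) - 2373/383 = -3066*(-37/19) - 2373/383 = 113442/19 - 2373/383 = 43403199/7277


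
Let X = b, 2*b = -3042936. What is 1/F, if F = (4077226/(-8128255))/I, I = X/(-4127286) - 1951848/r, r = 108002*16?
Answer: 918948256969618995/605814818976088424 ≈ 1.5169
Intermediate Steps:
b = -1521468 (b = (½)*(-3042936) = -1521468)
r = 1728032
X = -1521468
I = -113056031949/148585047524 (I = -1521468/(-4127286) - 1951848/1728032 = -1521468*(-1/4127286) - 1951848*1/1728032 = 253578/687881 - 243981/216004 = -113056031949/148585047524 ≈ -0.76088)
F = 605814818976088424/918948256969618995 (F = (4077226/(-8128255))/(-113056031949/148585047524) = (4077226*(-1/8128255))*(-148585047524/113056031949) = -4077226/8128255*(-148585047524/113056031949) = 605814818976088424/918948256969618995 ≈ 0.65925)
1/F = 1/(605814818976088424/918948256969618995) = 918948256969618995/605814818976088424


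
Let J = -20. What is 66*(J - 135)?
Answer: -10230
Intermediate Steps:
66*(J - 135) = 66*(-20 - 135) = 66*(-155) = -10230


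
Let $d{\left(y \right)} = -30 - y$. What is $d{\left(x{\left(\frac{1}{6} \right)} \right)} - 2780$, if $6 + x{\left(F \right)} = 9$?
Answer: $-2813$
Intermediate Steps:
$x{\left(F \right)} = 3$ ($x{\left(F \right)} = -6 + 9 = 3$)
$d{\left(x{\left(\frac{1}{6} \right)} \right)} - 2780 = \left(-30 - 3\right) - 2780 = -33 - 2780 = -2813$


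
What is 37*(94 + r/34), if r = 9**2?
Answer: 121249/34 ≈ 3566.1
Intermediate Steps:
r = 81
37*(94 + r/34) = 37*(94 + 81/34) = 37*(3277/34) = 121249/34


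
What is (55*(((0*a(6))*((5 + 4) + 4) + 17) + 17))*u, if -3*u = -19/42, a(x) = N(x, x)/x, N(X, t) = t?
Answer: 17765/63 ≈ 281.98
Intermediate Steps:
a(x) = 1 (a(x) = x/x = 1)
u = 19/126 (u = -(-19)/(3*42) = -⅓*(-19/42) = 19/126 ≈ 0.15079)
(55*(((0*a(6))*((5 + 4) + 4) + 17) + 17))*u = (55*(((0*1)*((5 + 4) + 4) + 17) + 17))*(19/126) = (55*((0*(9 + 4) + 17) + 17))*(19/126) = (55*((0*13 + 17) + 17))*(19/126) = (55*((0 + 17) + 17))*(19/126) = (55*(17 + 17))*(19/126) = (55*34)*(19/126) = 1870*(19/126) = 17765/63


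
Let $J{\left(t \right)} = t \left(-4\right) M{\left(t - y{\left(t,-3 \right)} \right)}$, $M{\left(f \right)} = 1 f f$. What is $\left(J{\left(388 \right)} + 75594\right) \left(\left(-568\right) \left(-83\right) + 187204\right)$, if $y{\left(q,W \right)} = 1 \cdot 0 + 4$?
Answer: $-53613225701064$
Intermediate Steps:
$y{\left(q,W \right)} = 4$ ($y{\left(q,W \right)} = 0 + 4 = 4$)
$M{\left(f \right)} = f^{2}$ ($M{\left(f \right)} = f f = f^{2}$)
$J{\left(t \right)} = - 4 t \left(-4 + t\right)^{2}$ ($J{\left(t \right)} = t \left(-4\right) \left(t - 4\right)^{2} = - 4 t \left(t - 4\right)^{2} = - 4 t \left(-4 + t\right)^{2}$)
$\left(J{\left(388 \right)} + 75594\right) \left(\left(-568\right) \left(-83\right) + 187204\right) = \left(\left(-4\right) 388 \left(-4 + 388\right)^{2} + 75594\right) \left(\left(-568\right) \left(-83\right) + 187204\right) = \left(\left(-4\right) 388 \cdot 384^{2} + 75594\right) \left(47144 + 187204\right) = \left(\left(-4\right) 388 \cdot 147456 + 75594\right) 234348 = \left(-228851712 + 75594\right) 234348 = \left(-228776118\right) 234348 = -53613225701064$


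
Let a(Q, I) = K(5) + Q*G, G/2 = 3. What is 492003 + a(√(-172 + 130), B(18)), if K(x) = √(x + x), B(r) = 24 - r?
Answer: 492003 + √10 + 6*I*√42 ≈ 4.9201e+5 + 38.884*I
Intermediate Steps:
G = 6 (G = 2*3 = 6)
K(x) = √2*√x (K(x) = √(2*x) = √2*√x)
a(Q, I) = √10 + 6*Q (a(Q, I) = √2*√5 + Q*6 = √10 + 6*Q)
492003 + a(√(-172 + 130), B(18)) = 492003 + (√10 + 6*√(-172 + 130)) = 492003 + (√10 + 6*√(-42)) = 492003 + (√10 + 6*(I*√42)) = 492003 + (√10 + 6*I*√42) = 492003 + √10 + 6*I*√42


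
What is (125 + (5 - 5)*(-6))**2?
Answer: 15625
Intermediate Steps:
(125 + (5 - 5)*(-6))**2 = (125 + 0*(-6))**2 = (125 + 0)**2 = 125**2 = 15625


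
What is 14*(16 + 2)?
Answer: 252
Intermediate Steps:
14*(16 + 2) = 14*18 = 252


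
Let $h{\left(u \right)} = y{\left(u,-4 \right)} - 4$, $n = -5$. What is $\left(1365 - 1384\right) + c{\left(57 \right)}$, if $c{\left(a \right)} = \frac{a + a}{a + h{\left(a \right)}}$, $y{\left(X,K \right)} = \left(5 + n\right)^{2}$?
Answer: $- \frac{893}{53} \approx -16.849$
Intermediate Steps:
$y{\left(X,K \right)} = 0$ ($y{\left(X,K \right)} = \left(5 - 5\right)^{2} = 0^{2} = 0$)
$h{\left(u \right)} = -4$ ($h{\left(u \right)} = 0 - 4 = -4$)
$c{\left(a \right)} = \frac{2 a}{-4 + a}$ ($c{\left(a \right)} = \frac{a + a}{a - 4} = \frac{2 a}{-4 + a}$)
$\left(1365 - 1384\right) + c{\left(57 \right)} = \left(1365 - 1384\right) + 2 \cdot 57 \frac{1}{-4 + 57} = -19 + 2 \cdot 57 \cdot \frac{1}{53} = -19 + \frac{114}{53} = - \frac{893}{53}$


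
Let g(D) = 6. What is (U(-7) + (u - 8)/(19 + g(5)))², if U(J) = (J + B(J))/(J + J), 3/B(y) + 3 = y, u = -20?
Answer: 175561/490000 ≈ 0.35829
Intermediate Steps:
B(y) = 3/(-3 + y)
U(J) = (J + 3/(-3 + J))/(2*J) (U(J) = (J + 3/(-3 + J))/(J + J) = (J + 3/(-3 + J))/((2*J)) = (J + 3/(-3 + J))*(1/(2*J)) = (J + 3/(-3 + J))/(2*J))
(U(-7) + (u - 8)/(19 + g(5)))² = ((½)*(3 - 7*(-3 - 7))/(-7*(-3 - 7)) + (-20 - 8)/(19 + 6))² = ((½)*(-⅐)*(3 - 7*(-10))/(-10) - 28/25)² = ((½)*(-⅐)*(-⅒)*(3 + 70) - 28*1/25)² = ((½)*(-⅐)*(-⅒)*73 - 28/25)² = (73/140 - 28/25)² = (-419/700)² = 175561/490000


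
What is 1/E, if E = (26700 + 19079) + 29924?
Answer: 1/75703 ≈ 1.3210e-5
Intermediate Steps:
E = 75703 (E = 45779 + 29924 = 75703)
1/E = 1/75703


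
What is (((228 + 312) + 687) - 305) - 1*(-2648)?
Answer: 3570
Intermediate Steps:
(((228 + 312) + 687) - 305) - 1*(-2648) = ((540 + 687) - 305) + 2648 = (1227 - 305) + 2648 = 922 + 2648 = 3570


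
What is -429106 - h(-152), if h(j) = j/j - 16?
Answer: -429091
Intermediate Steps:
h(j) = -15 (h(j) = 1 - 16 = -15)
-429106 - h(-152) = -429106 - 1*(-15) = -429106 + 15 = -429091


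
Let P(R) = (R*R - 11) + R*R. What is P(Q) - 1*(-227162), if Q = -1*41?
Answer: 230513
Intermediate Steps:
Q = -41
P(R) = -11 + 2*R² (P(R) = (R² - 11) + R² = (-11 + R²) + R² = -11 + 2*R²)
P(Q) - 1*(-227162) = (-11 + 2*(-41)²) - 1*(-227162) = (-11 + 2*1681) + 227162 = (-11 + 3362) + 227162 = 3351 + 227162 = 230513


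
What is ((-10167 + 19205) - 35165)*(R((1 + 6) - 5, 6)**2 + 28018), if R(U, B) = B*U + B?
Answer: -740491434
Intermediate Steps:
R(U, B) = B + B*U
((-10167 + 19205) - 35165)*(R((1 + 6) - 5, 6)**2 + 28018) = ((-10167 + 19205) - 35165)*((6*(1 + ((1 + 6) - 5)))**2 + 28018) = (9038 - 35165)*((6*(1 + (7 - 5)))**2 + 28018) = -26127*((6*(1 + 2))**2 + 28018) = -26127*((6*3)**2 + 28018) = -26127*(18**2 + 28018) = -26127*(324 + 28018) = -26127*28342 = -740491434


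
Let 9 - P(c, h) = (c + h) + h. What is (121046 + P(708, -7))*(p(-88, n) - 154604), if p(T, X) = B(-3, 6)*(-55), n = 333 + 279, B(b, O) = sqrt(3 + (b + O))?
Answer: -18608292044 - 6619855*sqrt(6) ≈ -1.8625e+10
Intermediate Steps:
B(b, O) = sqrt(3 + O + b) (B(b, O) = sqrt(3 + (O + b)) = sqrt(3 + O + b))
P(c, h) = 9 - c - 2*h (P(c, h) = 9 - ((c + h) + h) = 9 - (c + 2*h) = 9 + (-c - 2*h) = 9 - c - 2*h)
n = 612
p(T, X) = -55*sqrt(6) (p(T, X) = sqrt(3 + 6 - 3)*(-55) = sqrt(6)*(-55) = -55*sqrt(6))
(121046 + P(708, -7))*(p(-88, n) - 154604) = (121046 + (9 - 1*708 - 2*(-7)))*(-55*sqrt(6) - 154604) = (121046 + (9 - 708 + 14))*(-154604 - 55*sqrt(6)) = (121046 - 685)*(-154604 - 55*sqrt(6)) = 120361*(-154604 - 55*sqrt(6)) = -18608292044 - 6619855*sqrt(6)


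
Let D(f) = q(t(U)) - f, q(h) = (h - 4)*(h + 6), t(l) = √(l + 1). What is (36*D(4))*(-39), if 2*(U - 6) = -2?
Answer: 30888 - 2808*√6 ≈ 24010.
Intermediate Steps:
U = 5 (U = 6 + (½)*(-2) = 6 - 1 = 5)
t(l) = √(1 + l)
q(h) = (-4 + h)*(6 + h)
D(f) = -18 - f + 2*√6 (D(f) = (-24 + (√(1 + 5))² + 2*√(1 + 5)) - f = (-24 + (√6)² + 2*√6) - f = (-24 + 6 + 2*√6) - f = (-18 + 2*√6) - f = -18 - f + 2*√6)
(36*D(4))*(-39) = (36*(-18 - 1*4 + 2*√6))*(-39) = (36*(-18 - 4 + 2*√6))*(-39) = (36*(-22 + 2*√6))*(-39) = (-792 + 72*√6)*(-39) = 30888 - 2808*√6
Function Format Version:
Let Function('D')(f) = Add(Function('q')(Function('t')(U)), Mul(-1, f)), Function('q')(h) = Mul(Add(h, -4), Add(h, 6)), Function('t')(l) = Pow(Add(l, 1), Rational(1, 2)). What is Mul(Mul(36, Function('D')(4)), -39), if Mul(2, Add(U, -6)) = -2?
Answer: Add(30888, Mul(-2808, Pow(6, Rational(1, 2)))) ≈ 24010.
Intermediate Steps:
U = 5 (U = Add(6, Mul(Rational(1, 2), -2)) = Add(6, -1) = 5)
Function('t')(l) = Pow(Add(1, l), Rational(1, 2))
Function('q')(h) = Mul(Add(-4, h), Add(6, h))
Function('D')(f) = Add(-18, Mul(-1, f), Mul(2, Pow(6, Rational(1, 2)))) (Function('D')(f) = Add(Add(-24, Pow(Pow(Add(1, 5), Rational(1, 2)), 2), Mul(2, Pow(Add(1, 5), Rational(1, 2)))), Mul(-1, f)) = Add(Add(-24, Pow(Pow(6, Rational(1, 2)), 2), Mul(2, Pow(6, Rational(1, 2)))), Mul(-1, f)) = Add(Add(-24, 6, Mul(2, Pow(6, Rational(1, 2)))), Mul(-1, f)) = Add(Add(-18, Mul(2, Pow(6, Rational(1, 2)))), Mul(-1, f)) = Add(-18, Mul(-1, f), Mul(2, Pow(6, Rational(1, 2)))))
Mul(Mul(36, Function('D')(4)), -39) = Mul(Mul(36, Add(-18, Mul(-1, 4), Mul(2, Pow(6, Rational(1, 2))))), -39) = Mul(Mul(36, Add(-18, -4, Mul(2, Pow(6, Rational(1, 2))))), -39) = Mul(Mul(36, Add(-22, Mul(2, Pow(6, Rational(1, 2))))), -39) = Mul(Add(-792, Mul(72, Pow(6, Rational(1, 2)))), -39) = Add(30888, Mul(-2808, Pow(6, Rational(1, 2))))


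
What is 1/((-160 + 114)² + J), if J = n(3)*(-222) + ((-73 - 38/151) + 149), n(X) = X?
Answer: 151/230388 ≈ 0.00065542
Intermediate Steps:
J = -89128/151 (J = 3*(-222) + ((-73 - 38/151) + 149) = -666 + ((-73 - 38*1/151) + 149) = -666 + ((-73 - 38/151) + 149) = -666 + (-11061/151 + 149) = -666 + 11438/151 = -89128/151 ≈ -590.25)
1/((-160 + 114)² + J) = 1/((-160 + 114)² - 89128/151) = 1/((-46)² - 89128/151) = 1/(2116 - 89128/151) = 1/(230388/151) = 151/230388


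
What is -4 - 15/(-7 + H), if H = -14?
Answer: -23/7 ≈ -3.2857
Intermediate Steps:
-4 - 15/(-7 + H) = -4 - 15/(-7 - 14) = -4 - 15/(-21) = -4 - 1/21*(-15) = -4 + 5/7 = -23/7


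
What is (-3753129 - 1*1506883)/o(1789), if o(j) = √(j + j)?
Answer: -2630006*√3578/1789 ≈ -87936.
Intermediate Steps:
o(j) = √2*√j (o(j) = √(2*j) = √2*√j)
(-3753129 - 1*1506883)/o(1789) = (-3753129 - 1*1506883)/((√2*√1789)) = (-3753129 - 1506883)/(√3578) = -2630006*√3578/1789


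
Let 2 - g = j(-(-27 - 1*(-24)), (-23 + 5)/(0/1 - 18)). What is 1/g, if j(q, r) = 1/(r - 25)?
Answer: 24/49 ≈ 0.48980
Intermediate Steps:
j(q, r) = 1/(-25 + r)
g = 49/24 (g = 2 - 1/(-25 + (-23 + 5)/(0/1 - 18)) = 2 - 1/(-25 - 18/(0*1 - 18)) = 2 - 1/(-25 - 18/(0 - 18)) = 2 - 1/(-25 - 18/(-18)) = 2 - 1/(-25 - 18*(-1/18)) = 2 - 1/(-25 + 1) = 2 - 1/(-24) = 2 - 1*(-1/24) = 2 + 1/24 = 49/24 ≈ 2.0417)
1/g = 1/(49/24) = 24/49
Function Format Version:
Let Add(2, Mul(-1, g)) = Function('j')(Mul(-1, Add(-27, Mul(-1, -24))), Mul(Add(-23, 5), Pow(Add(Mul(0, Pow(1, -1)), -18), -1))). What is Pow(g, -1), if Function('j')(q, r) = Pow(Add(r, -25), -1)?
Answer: Rational(24, 49) ≈ 0.48980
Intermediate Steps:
Function('j')(q, r) = Pow(Add(-25, r), -1)
g = Rational(49, 24) (g = Add(2, Mul(-1, Pow(Add(-25, Mul(Add(-23, 5), Pow(Add(Mul(0, Pow(1, -1)), -18), -1))), -1))) = Add(2, Mul(-1, Pow(Add(-25, Mul(-18, Pow(Add(Mul(0, 1), -18), -1))), -1))) = Add(2, Mul(-1, Pow(Add(-25, Mul(-18, Pow(Add(0, -18), -1))), -1))) = Add(2, Mul(-1, Pow(Add(-25, Mul(-18, Pow(-18, -1))), -1))) = Add(2, Mul(-1, Pow(Add(-25, Mul(-18, Rational(-1, 18))), -1))) = Add(2, Mul(-1, Pow(Add(-25, 1), -1))) = Add(2, Mul(-1, Pow(-24, -1))) = Add(2, Mul(-1, Rational(-1, 24))) = Add(2, Rational(1, 24)) = Rational(49, 24) ≈ 2.0417)
Pow(g, -1) = Pow(Rational(49, 24), -1) = Rational(24, 49)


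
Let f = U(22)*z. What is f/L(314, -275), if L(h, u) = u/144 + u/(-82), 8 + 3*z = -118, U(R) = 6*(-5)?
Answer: 1487808/1705 ≈ 872.61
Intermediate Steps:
U(R) = -30
z = -42 (z = -8/3 + (1/3)*(-118) = -8/3 - 118/3 = -42)
L(h, u) = -31*u/5904 (L(h, u) = u*(1/144) + u*(-1/82) = u/144 - u/82 = -31*u/5904)
f = 1260 (f = -30*(-42) = 1260)
f/L(314, -275) = 1260/((-31/5904*(-275))) = 1260/(8525/5904) = 1260*(5904/8525) = 1487808/1705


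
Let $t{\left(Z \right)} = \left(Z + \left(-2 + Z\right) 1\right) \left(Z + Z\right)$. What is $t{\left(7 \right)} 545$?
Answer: $91560$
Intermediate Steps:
$t{\left(Z \right)} = 2 Z \left(-2 + 2 Z\right)$ ($t{\left(Z \right)} = \left(Z + \left(-2 + Z\right)\right) 2 Z = \left(-2 + 2 Z\right) 2 Z = 2 Z \left(-2 + 2 Z\right)$)
$t{\left(7 \right)} 545 = 4 \cdot 7 \left(-1 + 7\right) 545 = 4 \cdot 7 \cdot 6 \cdot 545 = 168 \cdot 545 = 91560$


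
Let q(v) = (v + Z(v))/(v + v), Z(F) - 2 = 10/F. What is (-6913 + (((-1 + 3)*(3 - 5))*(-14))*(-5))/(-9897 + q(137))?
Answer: 270010834/371494533 ≈ 0.72682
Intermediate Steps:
Z(F) = 2 + 10/F
q(v) = (2 + v + 10/v)/(2*v) (q(v) = (v + (2 + 10/v))/(v + v) = (2 + v + 10/v)/((2*v)) = (2 + v + 10/v)*(1/(2*v)) = (2 + v + 10/v)/(2*v))
(-6913 + (((-1 + 3)*(3 - 5))*(-14))*(-5))/(-9897 + q(137)) = (-6913 + (((-1 + 3)*(3 - 5))*(-14))*(-5))/(-9897 + (5 + 137 + (1/2)*137**2)/137**2) = (-6913 + ((2*(-2))*(-14))*(-5))/(-9897 + (5 + 137 + (1/2)*18769)/18769) = (-6913 - 4*(-14)*(-5))/(-9897 + (5 + 137 + 18769/2)/18769) = (-6913 + 56*(-5))/(-9897 + (1/18769)*(19053/2)) = (-6913 - 280)/(-9897 + 19053/37538) = -7193/(-371494533/37538) = -7193*(-37538/371494533) = 270010834/371494533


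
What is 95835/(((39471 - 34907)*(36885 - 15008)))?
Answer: 95835/99846628 ≈ 0.00095982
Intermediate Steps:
95835/(((39471 - 34907)*(36885 - 15008))) = 95835/((4564*21877)) = 95835/99846628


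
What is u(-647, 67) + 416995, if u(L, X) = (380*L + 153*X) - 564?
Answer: 180822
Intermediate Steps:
u(L, X) = -564 + 153*X + 380*L (u(L, X) = (153*X + 380*L) - 564 = -564 + 153*X + 380*L)
u(-647, 67) + 416995 = (-564 + 153*67 + 380*(-647)) + 416995 = (-564 + 10251 - 245860) + 416995 = -236173 + 416995 = 180822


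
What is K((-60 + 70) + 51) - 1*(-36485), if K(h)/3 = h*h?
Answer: 47648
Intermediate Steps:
K(h) = 3*h² (K(h) = 3*(h*h) = 3*h²)
K((-60 + 70) + 51) - 1*(-36485) = 3*((-60 + 70) + 51)² - 1*(-36485) = 3*(10 + 51)² + 36485 = 3*61² + 36485 = 3*3721 + 36485 = 11163 + 36485 = 47648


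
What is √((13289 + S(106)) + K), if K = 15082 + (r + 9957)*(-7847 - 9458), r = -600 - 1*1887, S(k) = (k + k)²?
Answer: I*√129195035 ≈ 11366.0*I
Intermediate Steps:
S(k) = 4*k² (S(k) = (2*k)² = 4*k²)
r = -2487 (r = -600 - 1887 = -2487)
K = -129253268 (K = 15082 + (-2487 + 9957)*(-7847 - 9458) = 15082 + 7470*(-17305) = 15082 - 129268350 = -129253268)
√((13289 + S(106)) + K) = √((13289 + 4*106²) - 129253268) = √((13289 + 4*11236) - 129253268) = √((13289 + 44944) - 129253268) = √(58233 - 129253268) = √(-129195035) = I*√129195035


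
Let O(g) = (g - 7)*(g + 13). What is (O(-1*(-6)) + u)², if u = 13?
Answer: 36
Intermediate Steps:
O(g) = (-7 + g)*(13 + g)
(O(-1*(-6)) + u)² = ((-91 + (-1*(-6))² + 6*(-1*(-6))) + 13)² = ((-91 + 6² + 6*6) + 13)² = ((-91 + 36 + 36) + 13)² = (-19 + 13)² = (-6)² = 36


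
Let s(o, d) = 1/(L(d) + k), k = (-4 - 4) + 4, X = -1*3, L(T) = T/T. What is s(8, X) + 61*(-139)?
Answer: -25438/3 ≈ -8479.3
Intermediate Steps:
L(T) = 1
X = -3
k = -4 (k = -8 + 4 = -4)
s(o, d) = -⅓ (s(o, d) = 1/(1 - 4) = 1/(-3) = -⅓)
s(8, X) + 61*(-139) = -⅓ + 61*(-139) = -⅓ - 8479 = -25438/3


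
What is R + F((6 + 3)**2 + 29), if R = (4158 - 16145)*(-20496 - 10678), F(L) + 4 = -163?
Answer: 373682571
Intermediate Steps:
F(L) = -167 (F(L) = -4 - 163 = -167)
R = 373682738 (R = -11987*(-31174) = 373682738)
R + F((6 + 3)**2 + 29) = 373682738 - 167 = 373682571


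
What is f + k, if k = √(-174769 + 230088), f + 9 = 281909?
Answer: 281900 + √55319 ≈ 2.8214e+5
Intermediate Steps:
f = 281900 (f = -9 + 281909 = 281900)
k = √55319 ≈ 235.20
f + k = 281900 + √55319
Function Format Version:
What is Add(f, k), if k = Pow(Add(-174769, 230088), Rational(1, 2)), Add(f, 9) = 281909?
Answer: Add(281900, Pow(55319, Rational(1, 2))) ≈ 2.8214e+5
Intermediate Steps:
f = 281900 (f = Add(-9, 281909) = 281900)
k = Pow(55319, Rational(1, 2)) ≈ 235.20
Add(f, k) = Add(281900, Pow(55319, Rational(1, 2)))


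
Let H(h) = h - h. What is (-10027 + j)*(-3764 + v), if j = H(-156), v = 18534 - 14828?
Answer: 581566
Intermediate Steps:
H(h) = 0
v = 3706
j = 0
(-10027 + j)*(-3764 + v) = (-10027 + 0)*(-3764 + 3706) = -10027*(-58) = 581566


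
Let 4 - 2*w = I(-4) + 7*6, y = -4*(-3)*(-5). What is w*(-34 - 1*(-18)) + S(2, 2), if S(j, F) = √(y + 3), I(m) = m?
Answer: 272 + I*√57 ≈ 272.0 + 7.5498*I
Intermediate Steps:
y = -60 (y = 12*(-5) = -60)
w = -17 (w = 2 - (-4 + 7*6)/2 = 2 - (-4 + 42)/2 = 2 - ½*38 = 2 - 19 = -17)
S(j, F) = I*√57 (S(j, F) = √(-60 + 3) = √(-57) = I*√57)
w*(-34 - 1*(-18)) + S(2, 2) = -17*(-34 - 1*(-18)) + I*√57 = -17*(-34 + 18) + I*√57 = -17*(-16) + I*√57 = 272 + I*√57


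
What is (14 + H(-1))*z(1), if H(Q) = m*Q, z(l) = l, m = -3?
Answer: 17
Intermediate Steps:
H(Q) = -3*Q
(14 + H(-1))*z(1) = (14 - 3*(-1))*1 = (14 + 3)*1 = 17*1 = 17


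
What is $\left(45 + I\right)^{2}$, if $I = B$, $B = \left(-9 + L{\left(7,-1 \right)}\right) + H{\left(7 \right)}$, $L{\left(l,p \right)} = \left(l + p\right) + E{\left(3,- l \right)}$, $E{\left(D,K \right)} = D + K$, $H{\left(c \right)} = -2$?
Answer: $1296$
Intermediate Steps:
$L{\left(l,p \right)} = 3 + p$ ($L{\left(l,p \right)} = \left(l + p\right) - \left(-3 + l\right) = 3 + p$)
$B = -9$ ($B = \left(-9 + \left(3 - 1\right)\right) - 2 = \left(-9 + 2\right) - 2 = -7 - 2 = -9$)
$I = -9$
$\left(45 + I\right)^{2} = \left(45 - 9\right)^{2} = 36^{2} = 1296$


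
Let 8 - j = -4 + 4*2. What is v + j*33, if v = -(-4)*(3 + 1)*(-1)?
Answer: 116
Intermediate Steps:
j = 4 (j = 8 - (-4 + 4*2) = 8 - (-4 + 8) = 8 - 1*4 = 8 - 4 = 4)
v = -16 (v = -(-4)*4*(-1) = -4*(-4)*(-1) = 16*(-1) = -16)
v + j*33 = -16 + 4*33 = -16 + 132 = 116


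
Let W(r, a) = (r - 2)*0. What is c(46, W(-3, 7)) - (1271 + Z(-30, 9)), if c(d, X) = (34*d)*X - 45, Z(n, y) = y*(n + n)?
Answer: -776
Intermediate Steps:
Z(n, y) = 2*n*y (Z(n, y) = y*(2*n) = 2*n*y)
W(r, a) = 0 (W(r, a) = (-2 + r)*0 = 0)
c(d, X) = -45 + 34*X*d (c(d, X) = 34*X*d - 45 = -45 + 34*X*d)
c(46, W(-3, 7)) - (1271 + Z(-30, 9)) = (-45 + 34*0*46) - (1271 + 2*(-30)*9) = (-45 + 0) - (1271 - 540) = -45 - 1*731 = -45 - 731 = -776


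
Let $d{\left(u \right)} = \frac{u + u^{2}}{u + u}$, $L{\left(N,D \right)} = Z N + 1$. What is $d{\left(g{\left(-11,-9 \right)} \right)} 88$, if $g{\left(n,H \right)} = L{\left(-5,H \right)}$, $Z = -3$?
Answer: $748$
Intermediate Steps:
$L{\left(N,D \right)} = 1 - 3 N$ ($L{\left(N,D \right)} = - 3 N + 1 = 1 - 3 N$)
$g{\left(n,H \right)} = 16$ ($g{\left(n,H \right)} = 1 - -15 = 1 + 15 = 16$)
$d{\left(u \right)} = \frac{u + u^{2}}{2 u}$
$d{\left(g{\left(-11,-9 \right)} \right)} 88 = \left(\frac{1}{2} + \frac{1}{2} \cdot 16\right) 88 = \left(\frac{1}{2} + 8\right) 88 = \frac{17}{2} \cdot 88 = 748$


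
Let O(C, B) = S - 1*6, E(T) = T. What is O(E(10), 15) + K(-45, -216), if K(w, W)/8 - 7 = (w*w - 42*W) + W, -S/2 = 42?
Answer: 87014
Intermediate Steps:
S = -84 (S = -2*42 = -84)
K(w, W) = 56 - 328*W + 8*w² (K(w, W) = 56 + 8*((w*w - 42*W) + W) = 56 + 8*((w² - 42*W) + W) = 56 + 8*(w² - 41*W) = 56 + (-328*W + 8*w²) = 56 - 328*W + 8*w²)
O(C, B) = -90 (O(C, B) = -84 - 1*6 = -84 - 6 = -90)
O(E(10), 15) + K(-45, -216) = -90 + (56 - 328*(-216) + 8*(-45)²) = -90 + (56 + 70848 + 8*2025) = -90 + (56 + 70848 + 16200) = -90 + 87104 = 87014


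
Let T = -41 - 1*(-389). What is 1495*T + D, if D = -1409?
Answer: 518851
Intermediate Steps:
T = 348 (T = -41 + 389 = 348)
1495*T + D = 1495*348 - 1409 = 520260 - 1409 = 518851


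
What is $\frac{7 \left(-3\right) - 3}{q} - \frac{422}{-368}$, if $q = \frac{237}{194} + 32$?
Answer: $\frac{503191}{1185880} \approx 0.42432$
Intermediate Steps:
$q = \frac{6445}{194}$ ($q = 237 \cdot \frac{1}{194} + 32 = \frac{237}{194} + 32 = \frac{6445}{194} \approx 33.222$)
$\frac{7 \left(-3\right) - 3}{q} - \frac{422}{-368} = \frac{7 \left(-3\right) - 3}{\frac{6445}{194}} - \frac{422}{-368} = \left(-21 - 3\right) \frac{194}{6445} - - \frac{211}{184} = \left(-24\right) \frac{194}{6445} + \frac{211}{184} = - \frac{4656}{6445} + \frac{211}{184} = \frac{503191}{1185880}$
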